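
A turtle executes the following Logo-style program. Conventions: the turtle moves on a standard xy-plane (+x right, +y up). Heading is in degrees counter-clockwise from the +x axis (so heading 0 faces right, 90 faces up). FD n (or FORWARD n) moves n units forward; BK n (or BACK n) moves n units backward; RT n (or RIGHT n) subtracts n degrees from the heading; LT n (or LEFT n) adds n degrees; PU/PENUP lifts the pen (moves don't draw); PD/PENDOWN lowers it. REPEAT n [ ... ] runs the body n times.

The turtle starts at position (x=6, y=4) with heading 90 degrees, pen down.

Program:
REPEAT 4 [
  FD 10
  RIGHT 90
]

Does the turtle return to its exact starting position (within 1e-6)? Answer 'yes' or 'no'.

Answer: yes

Derivation:
Executing turtle program step by step:
Start: pos=(6,4), heading=90, pen down
REPEAT 4 [
  -- iteration 1/4 --
  FD 10: (6,4) -> (6,14) [heading=90, draw]
  RT 90: heading 90 -> 0
  -- iteration 2/4 --
  FD 10: (6,14) -> (16,14) [heading=0, draw]
  RT 90: heading 0 -> 270
  -- iteration 3/4 --
  FD 10: (16,14) -> (16,4) [heading=270, draw]
  RT 90: heading 270 -> 180
  -- iteration 4/4 --
  FD 10: (16,4) -> (6,4) [heading=180, draw]
  RT 90: heading 180 -> 90
]
Final: pos=(6,4), heading=90, 4 segment(s) drawn

Start position: (6, 4)
Final position: (6, 4)
Distance = 0; < 1e-6 -> CLOSED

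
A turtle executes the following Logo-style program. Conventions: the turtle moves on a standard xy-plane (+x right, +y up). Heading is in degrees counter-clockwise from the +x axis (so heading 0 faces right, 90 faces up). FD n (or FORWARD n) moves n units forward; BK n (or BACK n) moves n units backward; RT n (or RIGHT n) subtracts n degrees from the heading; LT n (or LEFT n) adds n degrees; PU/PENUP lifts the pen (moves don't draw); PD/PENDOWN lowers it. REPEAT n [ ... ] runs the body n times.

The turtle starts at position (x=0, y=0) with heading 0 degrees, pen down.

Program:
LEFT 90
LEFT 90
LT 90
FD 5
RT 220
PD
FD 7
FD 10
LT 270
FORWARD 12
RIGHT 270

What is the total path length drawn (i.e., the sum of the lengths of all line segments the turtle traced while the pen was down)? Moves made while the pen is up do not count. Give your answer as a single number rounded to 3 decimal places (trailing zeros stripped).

Executing turtle program step by step:
Start: pos=(0,0), heading=0, pen down
LT 90: heading 0 -> 90
LT 90: heading 90 -> 180
LT 90: heading 180 -> 270
FD 5: (0,0) -> (0,-5) [heading=270, draw]
RT 220: heading 270 -> 50
PD: pen down
FD 7: (0,-5) -> (4.5,0.362) [heading=50, draw]
FD 10: (4.5,0.362) -> (10.927,8.023) [heading=50, draw]
LT 270: heading 50 -> 320
FD 12: (10.927,8.023) -> (20.12,0.309) [heading=320, draw]
RT 270: heading 320 -> 50
Final: pos=(20.12,0.309), heading=50, 4 segment(s) drawn

Segment lengths:
  seg 1: (0,0) -> (0,-5), length = 5
  seg 2: (0,-5) -> (4.5,0.362), length = 7
  seg 3: (4.5,0.362) -> (10.927,8.023), length = 10
  seg 4: (10.927,8.023) -> (20.12,0.309), length = 12
Total = 34

Answer: 34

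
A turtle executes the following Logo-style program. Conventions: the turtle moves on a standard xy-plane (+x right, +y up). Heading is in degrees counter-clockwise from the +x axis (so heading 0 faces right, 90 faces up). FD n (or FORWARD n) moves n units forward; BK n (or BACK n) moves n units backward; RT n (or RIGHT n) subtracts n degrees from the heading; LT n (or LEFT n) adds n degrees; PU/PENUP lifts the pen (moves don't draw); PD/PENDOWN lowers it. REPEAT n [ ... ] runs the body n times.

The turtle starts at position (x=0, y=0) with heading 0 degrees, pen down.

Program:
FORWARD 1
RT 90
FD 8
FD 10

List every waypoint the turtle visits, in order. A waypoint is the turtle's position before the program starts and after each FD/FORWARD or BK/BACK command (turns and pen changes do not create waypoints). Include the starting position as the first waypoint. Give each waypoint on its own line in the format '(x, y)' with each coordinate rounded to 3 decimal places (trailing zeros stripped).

Answer: (0, 0)
(1, 0)
(1, -8)
(1, -18)

Derivation:
Executing turtle program step by step:
Start: pos=(0,0), heading=0, pen down
FD 1: (0,0) -> (1,0) [heading=0, draw]
RT 90: heading 0 -> 270
FD 8: (1,0) -> (1,-8) [heading=270, draw]
FD 10: (1,-8) -> (1,-18) [heading=270, draw]
Final: pos=(1,-18), heading=270, 3 segment(s) drawn
Waypoints (4 total):
(0, 0)
(1, 0)
(1, -8)
(1, -18)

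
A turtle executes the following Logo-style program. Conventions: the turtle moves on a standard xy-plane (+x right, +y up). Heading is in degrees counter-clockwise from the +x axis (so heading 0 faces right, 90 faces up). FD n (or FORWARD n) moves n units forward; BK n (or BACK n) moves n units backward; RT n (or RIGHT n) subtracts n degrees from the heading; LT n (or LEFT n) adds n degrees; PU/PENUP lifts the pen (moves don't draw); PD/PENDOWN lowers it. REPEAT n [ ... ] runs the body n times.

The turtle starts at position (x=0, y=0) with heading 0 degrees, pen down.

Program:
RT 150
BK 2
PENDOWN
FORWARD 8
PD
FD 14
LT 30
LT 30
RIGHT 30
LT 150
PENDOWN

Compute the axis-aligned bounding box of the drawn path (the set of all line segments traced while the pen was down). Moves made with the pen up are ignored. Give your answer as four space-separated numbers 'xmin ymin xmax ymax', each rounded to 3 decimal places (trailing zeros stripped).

Answer: -17.321 -10 1.732 1

Derivation:
Executing turtle program step by step:
Start: pos=(0,0), heading=0, pen down
RT 150: heading 0 -> 210
BK 2: (0,0) -> (1.732,1) [heading=210, draw]
PD: pen down
FD 8: (1.732,1) -> (-5.196,-3) [heading=210, draw]
PD: pen down
FD 14: (-5.196,-3) -> (-17.321,-10) [heading=210, draw]
LT 30: heading 210 -> 240
LT 30: heading 240 -> 270
RT 30: heading 270 -> 240
LT 150: heading 240 -> 30
PD: pen down
Final: pos=(-17.321,-10), heading=30, 3 segment(s) drawn

Segment endpoints: x in {-17.321, -5.196, 0, 1.732}, y in {-10, -3, 0, 1}
xmin=-17.321, ymin=-10, xmax=1.732, ymax=1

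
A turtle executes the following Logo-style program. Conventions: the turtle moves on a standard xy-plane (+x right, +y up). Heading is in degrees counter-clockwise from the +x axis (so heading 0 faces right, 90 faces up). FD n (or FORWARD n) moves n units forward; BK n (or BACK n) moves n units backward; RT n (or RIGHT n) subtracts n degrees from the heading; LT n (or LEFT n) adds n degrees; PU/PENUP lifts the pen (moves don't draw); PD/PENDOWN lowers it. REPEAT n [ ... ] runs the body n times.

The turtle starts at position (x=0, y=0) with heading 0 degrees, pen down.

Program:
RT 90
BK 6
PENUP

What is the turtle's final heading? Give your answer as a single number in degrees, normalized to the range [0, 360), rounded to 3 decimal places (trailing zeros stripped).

Answer: 270

Derivation:
Executing turtle program step by step:
Start: pos=(0,0), heading=0, pen down
RT 90: heading 0 -> 270
BK 6: (0,0) -> (0,6) [heading=270, draw]
PU: pen up
Final: pos=(0,6), heading=270, 1 segment(s) drawn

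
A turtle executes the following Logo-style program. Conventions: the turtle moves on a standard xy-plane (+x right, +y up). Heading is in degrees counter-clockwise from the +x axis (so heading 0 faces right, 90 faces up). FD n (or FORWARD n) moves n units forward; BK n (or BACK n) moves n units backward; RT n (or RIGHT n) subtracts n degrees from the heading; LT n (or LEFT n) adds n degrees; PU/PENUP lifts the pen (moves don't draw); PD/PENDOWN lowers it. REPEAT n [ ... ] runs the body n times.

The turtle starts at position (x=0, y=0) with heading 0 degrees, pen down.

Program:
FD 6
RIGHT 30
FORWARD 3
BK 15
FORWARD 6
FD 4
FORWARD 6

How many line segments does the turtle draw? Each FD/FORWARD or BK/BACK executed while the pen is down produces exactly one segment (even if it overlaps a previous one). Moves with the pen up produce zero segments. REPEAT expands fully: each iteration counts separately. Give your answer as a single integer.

Answer: 6

Derivation:
Executing turtle program step by step:
Start: pos=(0,0), heading=0, pen down
FD 6: (0,0) -> (6,0) [heading=0, draw]
RT 30: heading 0 -> 330
FD 3: (6,0) -> (8.598,-1.5) [heading=330, draw]
BK 15: (8.598,-1.5) -> (-4.392,6) [heading=330, draw]
FD 6: (-4.392,6) -> (0.804,3) [heading=330, draw]
FD 4: (0.804,3) -> (4.268,1) [heading=330, draw]
FD 6: (4.268,1) -> (9.464,-2) [heading=330, draw]
Final: pos=(9.464,-2), heading=330, 6 segment(s) drawn
Segments drawn: 6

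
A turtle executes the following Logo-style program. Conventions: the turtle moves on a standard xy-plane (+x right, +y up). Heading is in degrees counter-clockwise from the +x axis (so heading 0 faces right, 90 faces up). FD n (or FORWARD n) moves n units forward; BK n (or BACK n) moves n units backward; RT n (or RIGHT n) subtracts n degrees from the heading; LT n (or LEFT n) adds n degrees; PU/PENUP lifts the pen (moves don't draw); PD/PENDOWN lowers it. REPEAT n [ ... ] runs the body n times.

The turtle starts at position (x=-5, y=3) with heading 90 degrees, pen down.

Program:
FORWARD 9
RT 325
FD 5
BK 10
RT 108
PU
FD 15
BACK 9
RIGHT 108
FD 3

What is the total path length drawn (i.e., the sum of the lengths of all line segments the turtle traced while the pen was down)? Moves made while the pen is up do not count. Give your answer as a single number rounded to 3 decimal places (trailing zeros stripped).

Answer: 24

Derivation:
Executing turtle program step by step:
Start: pos=(-5,3), heading=90, pen down
FD 9: (-5,3) -> (-5,12) [heading=90, draw]
RT 325: heading 90 -> 125
FD 5: (-5,12) -> (-7.868,16.096) [heading=125, draw]
BK 10: (-7.868,16.096) -> (-2.132,7.904) [heading=125, draw]
RT 108: heading 125 -> 17
PU: pen up
FD 15: (-2.132,7.904) -> (12.212,12.29) [heading=17, move]
BK 9: (12.212,12.29) -> (3.606,9.658) [heading=17, move]
RT 108: heading 17 -> 269
FD 3: (3.606,9.658) -> (3.553,6.659) [heading=269, move]
Final: pos=(3.553,6.659), heading=269, 3 segment(s) drawn

Segment lengths:
  seg 1: (-5,3) -> (-5,12), length = 9
  seg 2: (-5,12) -> (-7.868,16.096), length = 5
  seg 3: (-7.868,16.096) -> (-2.132,7.904), length = 10
Total = 24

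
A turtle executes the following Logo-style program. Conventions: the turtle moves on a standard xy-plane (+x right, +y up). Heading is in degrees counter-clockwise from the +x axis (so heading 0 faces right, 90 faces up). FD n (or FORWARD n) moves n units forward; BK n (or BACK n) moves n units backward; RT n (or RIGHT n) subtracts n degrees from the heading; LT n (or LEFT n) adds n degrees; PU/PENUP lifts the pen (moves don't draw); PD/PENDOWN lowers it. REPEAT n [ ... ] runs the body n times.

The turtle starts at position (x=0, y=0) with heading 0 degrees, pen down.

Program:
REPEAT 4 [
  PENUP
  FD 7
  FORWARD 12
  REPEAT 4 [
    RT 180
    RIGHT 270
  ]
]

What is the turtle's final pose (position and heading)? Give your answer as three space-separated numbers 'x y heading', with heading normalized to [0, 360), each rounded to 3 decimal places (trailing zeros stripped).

Answer: 76 0 0

Derivation:
Executing turtle program step by step:
Start: pos=(0,0), heading=0, pen down
REPEAT 4 [
  -- iteration 1/4 --
  PU: pen up
  FD 7: (0,0) -> (7,0) [heading=0, move]
  FD 12: (7,0) -> (19,0) [heading=0, move]
  REPEAT 4 [
    -- iteration 1/4 --
    RT 180: heading 0 -> 180
    RT 270: heading 180 -> 270
    -- iteration 2/4 --
    RT 180: heading 270 -> 90
    RT 270: heading 90 -> 180
    -- iteration 3/4 --
    RT 180: heading 180 -> 0
    RT 270: heading 0 -> 90
    -- iteration 4/4 --
    RT 180: heading 90 -> 270
    RT 270: heading 270 -> 0
  ]
  -- iteration 2/4 --
  PU: pen up
  FD 7: (19,0) -> (26,0) [heading=0, move]
  FD 12: (26,0) -> (38,0) [heading=0, move]
  REPEAT 4 [
    -- iteration 1/4 --
    RT 180: heading 0 -> 180
    RT 270: heading 180 -> 270
    -- iteration 2/4 --
    RT 180: heading 270 -> 90
    RT 270: heading 90 -> 180
    -- iteration 3/4 --
    RT 180: heading 180 -> 0
    RT 270: heading 0 -> 90
    -- iteration 4/4 --
    RT 180: heading 90 -> 270
    RT 270: heading 270 -> 0
  ]
  -- iteration 3/4 --
  PU: pen up
  FD 7: (38,0) -> (45,0) [heading=0, move]
  FD 12: (45,0) -> (57,0) [heading=0, move]
  REPEAT 4 [
    -- iteration 1/4 --
    RT 180: heading 0 -> 180
    RT 270: heading 180 -> 270
    -- iteration 2/4 --
    RT 180: heading 270 -> 90
    RT 270: heading 90 -> 180
    -- iteration 3/4 --
    RT 180: heading 180 -> 0
    RT 270: heading 0 -> 90
    -- iteration 4/4 --
    RT 180: heading 90 -> 270
    RT 270: heading 270 -> 0
  ]
  -- iteration 4/4 --
  PU: pen up
  FD 7: (57,0) -> (64,0) [heading=0, move]
  FD 12: (64,0) -> (76,0) [heading=0, move]
  REPEAT 4 [
    -- iteration 1/4 --
    RT 180: heading 0 -> 180
    RT 270: heading 180 -> 270
    -- iteration 2/4 --
    RT 180: heading 270 -> 90
    RT 270: heading 90 -> 180
    -- iteration 3/4 --
    RT 180: heading 180 -> 0
    RT 270: heading 0 -> 90
    -- iteration 4/4 --
    RT 180: heading 90 -> 270
    RT 270: heading 270 -> 0
  ]
]
Final: pos=(76,0), heading=0, 0 segment(s) drawn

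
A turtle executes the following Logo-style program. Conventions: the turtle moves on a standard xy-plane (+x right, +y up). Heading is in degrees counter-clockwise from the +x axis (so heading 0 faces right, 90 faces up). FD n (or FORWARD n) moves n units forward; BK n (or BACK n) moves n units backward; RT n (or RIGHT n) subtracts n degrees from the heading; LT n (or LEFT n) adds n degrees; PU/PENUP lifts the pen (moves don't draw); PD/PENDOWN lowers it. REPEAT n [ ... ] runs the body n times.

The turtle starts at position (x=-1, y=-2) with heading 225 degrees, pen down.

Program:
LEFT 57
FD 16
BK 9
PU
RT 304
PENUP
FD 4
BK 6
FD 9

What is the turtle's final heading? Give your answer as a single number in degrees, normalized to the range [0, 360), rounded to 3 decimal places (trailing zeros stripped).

Answer: 338

Derivation:
Executing turtle program step by step:
Start: pos=(-1,-2), heading=225, pen down
LT 57: heading 225 -> 282
FD 16: (-1,-2) -> (2.327,-17.65) [heading=282, draw]
BK 9: (2.327,-17.65) -> (0.455,-8.847) [heading=282, draw]
PU: pen up
RT 304: heading 282 -> 338
PU: pen up
FD 4: (0.455,-8.847) -> (4.164,-10.345) [heading=338, move]
BK 6: (4.164,-10.345) -> (-1.399,-8.098) [heading=338, move]
FD 9: (-1.399,-8.098) -> (6.946,-11.469) [heading=338, move]
Final: pos=(6.946,-11.469), heading=338, 2 segment(s) drawn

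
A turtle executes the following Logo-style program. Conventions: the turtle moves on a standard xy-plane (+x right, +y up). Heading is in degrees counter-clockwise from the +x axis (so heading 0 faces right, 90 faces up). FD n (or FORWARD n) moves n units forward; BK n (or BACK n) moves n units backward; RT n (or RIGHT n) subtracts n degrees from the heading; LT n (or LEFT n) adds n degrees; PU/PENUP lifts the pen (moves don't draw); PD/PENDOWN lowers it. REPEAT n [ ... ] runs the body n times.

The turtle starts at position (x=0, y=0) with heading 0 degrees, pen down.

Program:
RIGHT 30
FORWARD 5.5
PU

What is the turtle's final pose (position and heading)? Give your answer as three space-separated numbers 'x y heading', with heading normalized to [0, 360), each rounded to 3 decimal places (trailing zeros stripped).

Answer: 4.763 -2.75 330

Derivation:
Executing turtle program step by step:
Start: pos=(0,0), heading=0, pen down
RT 30: heading 0 -> 330
FD 5.5: (0,0) -> (4.763,-2.75) [heading=330, draw]
PU: pen up
Final: pos=(4.763,-2.75), heading=330, 1 segment(s) drawn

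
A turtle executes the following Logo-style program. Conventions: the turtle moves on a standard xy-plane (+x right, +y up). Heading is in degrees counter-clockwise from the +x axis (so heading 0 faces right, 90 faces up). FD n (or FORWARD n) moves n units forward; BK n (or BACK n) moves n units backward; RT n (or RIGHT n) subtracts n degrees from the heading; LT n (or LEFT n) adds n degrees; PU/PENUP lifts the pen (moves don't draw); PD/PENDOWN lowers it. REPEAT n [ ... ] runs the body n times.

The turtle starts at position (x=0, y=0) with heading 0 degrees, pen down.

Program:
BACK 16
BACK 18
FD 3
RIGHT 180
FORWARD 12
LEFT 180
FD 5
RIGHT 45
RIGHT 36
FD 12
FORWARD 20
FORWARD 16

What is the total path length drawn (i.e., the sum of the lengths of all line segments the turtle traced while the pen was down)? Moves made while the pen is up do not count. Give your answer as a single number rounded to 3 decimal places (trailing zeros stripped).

Answer: 102

Derivation:
Executing turtle program step by step:
Start: pos=(0,0), heading=0, pen down
BK 16: (0,0) -> (-16,0) [heading=0, draw]
BK 18: (-16,0) -> (-34,0) [heading=0, draw]
FD 3: (-34,0) -> (-31,0) [heading=0, draw]
RT 180: heading 0 -> 180
FD 12: (-31,0) -> (-43,0) [heading=180, draw]
LT 180: heading 180 -> 0
FD 5: (-43,0) -> (-38,0) [heading=0, draw]
RT 45: heading 0 -> 315
RT 36: heading 315 -> 279
FD 12: (-38,0) -> (-36.123,-11.852) [heading=279, draw]
FD 20: (-36.123,-11.852) -> (-32.994,-31.606) [heading=279, draw]
FD 16: (-32.994,-31.606) -> (-30.491,-47.409) [heading=279, draw]
Final: pos=(-30.491,-47.409), heading=279, 8 segment(s) drawn

Segment lengths:
  seg 1: (0,0) -> (-16,0), length = 16
  seg 2: (-16,0) -> (-34,0), length = 18
  seg 3: (-34,0) -> (-31,0), length = 3
  seg 4: (-31,0) -> (-43,0), length = 12
  seg 5: (-43,0) -> (-38,0), length = 5
  seg 6: (-38,0) -> (-36.123,-11.852), length = 12
  seg 7: (-36.123,-11.852) -> (-32.994,-31.606), length = 20
  seg 8: (-32.994,-31.606) -> (-30.491,-47.409), length = 16
Total = 102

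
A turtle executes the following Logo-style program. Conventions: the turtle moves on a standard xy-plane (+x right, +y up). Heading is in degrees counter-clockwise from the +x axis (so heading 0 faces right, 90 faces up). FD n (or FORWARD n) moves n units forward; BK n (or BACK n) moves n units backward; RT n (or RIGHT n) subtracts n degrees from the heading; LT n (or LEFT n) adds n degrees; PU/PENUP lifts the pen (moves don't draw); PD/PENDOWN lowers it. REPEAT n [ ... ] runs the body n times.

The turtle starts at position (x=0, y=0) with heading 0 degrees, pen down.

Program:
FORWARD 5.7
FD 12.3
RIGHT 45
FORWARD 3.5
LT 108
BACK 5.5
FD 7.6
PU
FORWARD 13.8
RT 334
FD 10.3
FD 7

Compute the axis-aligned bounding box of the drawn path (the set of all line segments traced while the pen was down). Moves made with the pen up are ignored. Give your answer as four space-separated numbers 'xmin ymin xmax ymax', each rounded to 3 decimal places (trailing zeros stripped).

Executing turtle program step by step:
Start: pos=(0,0), heading=0, pen down
FD 5.7: (0,0) -> (5.7,0) [heading=0, draw]
FD 12.3: (5.7,0) -> (18,0) [heading=0, draw]
RT 45: heading 0 -> 315
FD 3.5: (18,0) -> (20.475,-2.475) [heading=315, draw]
LT 108: heading 315 -> 63
BK 5.5: (20.475,-2.475) -> (17.978,-7.375) [heading=63, draw]
FD 7.6: (17.978,-7.375) -> (21.428,-0.604) [heading=63, draw]
PU: pen up
FD 13.8: (21.428,-0.604) -> (27.693,11.692) [heading=63, move]
RT 334: heading 63 -> 89
FD 10.3: (27.693,11.692) -> (27.873,21.991) [heading=89, move]
FD 7: (27.873,21.991) -> (27.995,28.989) [heading=89, move]
Final: pos=(27.995,28.989), heading=89, 5 segment(s) drawn

Segment endpoints: x in {0, 5.7, 17.978, 18, 20.475, 21.428}, y in {-7.375, -2.475, -0.604, 0}
xmin=0, ymin=-7.375, xmax=21.428, ymax=0

Answer: 0 -7.375 21.428 0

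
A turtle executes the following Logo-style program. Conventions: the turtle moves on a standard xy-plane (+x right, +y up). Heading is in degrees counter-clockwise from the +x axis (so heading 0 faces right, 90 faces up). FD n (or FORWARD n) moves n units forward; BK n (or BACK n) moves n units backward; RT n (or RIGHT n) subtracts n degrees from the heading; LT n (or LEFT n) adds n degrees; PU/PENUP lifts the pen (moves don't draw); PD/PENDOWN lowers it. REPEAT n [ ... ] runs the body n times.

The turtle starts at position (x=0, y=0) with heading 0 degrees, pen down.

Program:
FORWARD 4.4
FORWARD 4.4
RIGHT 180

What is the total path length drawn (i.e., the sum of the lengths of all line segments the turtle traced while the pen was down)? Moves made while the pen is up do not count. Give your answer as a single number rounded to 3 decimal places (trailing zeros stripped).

Executing turtle program step by step:
Start: pos=(0,0), heading=0, pen down
FD 4.4: (0,0) -> (4.4,0) [heading=0, draw]
FD 4.4: (4.4,0) -> (8.8,0) [heading=0, draw]
RT 180: heading 0 -> 180
Final: pos=(8.8,0), heading=180, 2 segment(s) drawn

Segment lengths:
  seg 1: (0,0) -> (4.4,0), length = 4.4
  seg 2: (4.4,0) -> (8.8,0), length = 4.4
Total = 8.8

Answer: 8.8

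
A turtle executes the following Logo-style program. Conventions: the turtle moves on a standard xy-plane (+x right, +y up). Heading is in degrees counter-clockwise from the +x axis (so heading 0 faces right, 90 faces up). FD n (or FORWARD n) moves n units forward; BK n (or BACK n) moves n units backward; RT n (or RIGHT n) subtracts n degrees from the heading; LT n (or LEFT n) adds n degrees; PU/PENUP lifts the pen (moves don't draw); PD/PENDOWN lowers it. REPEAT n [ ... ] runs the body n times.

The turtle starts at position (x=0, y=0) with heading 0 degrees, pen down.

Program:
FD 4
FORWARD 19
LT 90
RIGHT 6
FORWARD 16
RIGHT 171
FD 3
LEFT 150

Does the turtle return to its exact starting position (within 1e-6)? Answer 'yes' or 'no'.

Answer: no

Derivation:
Executing turtle program step by step:
Start: pos=(0,0), heading=0, pen down
FD 4: (0,0) -> (4,0) [heading=0, draw]
FD 19: (4,0) -> (23,0) [heading=0, draw]
LT 90: heading 0 -> 90
RT 6: heading 90 -> 84
FD 16: (23,0) -> (24.672,15.912) [heading=84, draw]
RT 171: heading 84 -> 273
FD 3: (24.672,15.912) -> (24.829,12.916) [heading=273, draw]
LT 150: heading 273 -> 63
Final: pos=(24.829,12.916), heading=63, 4 segment(s) drawn

Start position: (0, 0)
Final position: (24.829, 12.916)
Distance = 27.988; >= 1e-6 -> NOT closed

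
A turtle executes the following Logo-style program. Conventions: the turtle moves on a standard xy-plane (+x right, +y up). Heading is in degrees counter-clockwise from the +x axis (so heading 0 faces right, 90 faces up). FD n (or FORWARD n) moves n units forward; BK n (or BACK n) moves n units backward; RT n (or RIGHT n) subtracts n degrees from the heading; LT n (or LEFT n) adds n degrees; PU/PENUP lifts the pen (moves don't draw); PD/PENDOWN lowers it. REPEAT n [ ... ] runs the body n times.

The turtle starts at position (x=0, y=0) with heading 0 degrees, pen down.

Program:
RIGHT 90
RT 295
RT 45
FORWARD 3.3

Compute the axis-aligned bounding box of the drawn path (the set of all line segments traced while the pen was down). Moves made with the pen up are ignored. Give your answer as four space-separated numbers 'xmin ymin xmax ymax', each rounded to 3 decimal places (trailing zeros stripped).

Answer: 0 -3.101 1.129 0

Derivation:
Executing turtle program step by step:
Start: pos=(0,0), heading=0, pen down
RT 90: heading 0 -> 270
RT 295: heading 270 -> 335
RT 45: heading 335 -> 290
FD 3.3: (0,0) -> (1.129,-3.101) [heading=290, draw]
Final: pos=(1.129,-3.101), heading=290, 1 segment(s) drawn

Segment endpoints: x in {0, 1.129}, y in {-3.101, 0}
xmin=0, ymin=-3.101, xmax=1.129, ymax=0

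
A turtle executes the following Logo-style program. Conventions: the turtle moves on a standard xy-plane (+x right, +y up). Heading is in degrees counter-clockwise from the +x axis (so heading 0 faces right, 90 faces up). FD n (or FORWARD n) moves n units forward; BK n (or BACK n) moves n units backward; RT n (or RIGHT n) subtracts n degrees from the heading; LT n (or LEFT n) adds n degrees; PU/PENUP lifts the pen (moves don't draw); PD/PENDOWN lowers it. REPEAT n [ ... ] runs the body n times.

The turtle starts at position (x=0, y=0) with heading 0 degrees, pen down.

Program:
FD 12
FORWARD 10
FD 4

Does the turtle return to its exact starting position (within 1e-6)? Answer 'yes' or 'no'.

Answer: no

Derivation:
Executing turtle program step by step:
Start: pos=(0,0), heading=0, pen down
FD 12: (0,0) -> (12,0) [heading=0, draw]
FD 10: (12,0) -> (22,0) [heading=0, draw]
FD 4: (22,0) -> (26,0) [heading=0, draw]
Final: pos=(26,0), heading=0, 3 segment(s) drawn

Start position: (0, 0)
Final position: (26, 0)
Distance = 26; >= 1e-6 -> NOT closed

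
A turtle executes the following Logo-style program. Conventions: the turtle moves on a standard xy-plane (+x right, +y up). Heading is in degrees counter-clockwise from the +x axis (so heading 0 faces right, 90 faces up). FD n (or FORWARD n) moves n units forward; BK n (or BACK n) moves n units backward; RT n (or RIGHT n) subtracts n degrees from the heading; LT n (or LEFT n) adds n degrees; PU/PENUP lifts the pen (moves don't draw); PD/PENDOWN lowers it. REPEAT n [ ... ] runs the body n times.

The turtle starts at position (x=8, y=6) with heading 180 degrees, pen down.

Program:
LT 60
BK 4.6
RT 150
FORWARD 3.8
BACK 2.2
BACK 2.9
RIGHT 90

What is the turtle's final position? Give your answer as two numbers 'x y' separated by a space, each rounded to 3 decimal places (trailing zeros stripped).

Answer: 10.3 8.684

Derivation:
Executing turtle program step by step:
Start: pos=(8,6), heading=180, pen down
LT 60: heading 180 -> 240
BK 4.6: (8,6) -> (10.3,9.984) [heading=240, draw]
RT 150: heading 240 -> 90
FD 3.8: (10.3,9.984) -> (10.3,13.784) [heading=90, draw]
BK 2.2: (10.3,13.784) -> (10.3,11.584) [heading=90, draw]
BK 2.9: (10.3,11.584) -> (10.3,8.684) [heading=90, draw]
RT 90: heading 90 -> 0
Final: pos=(10.3,8.684), heading=0, 4 segment(s) drawn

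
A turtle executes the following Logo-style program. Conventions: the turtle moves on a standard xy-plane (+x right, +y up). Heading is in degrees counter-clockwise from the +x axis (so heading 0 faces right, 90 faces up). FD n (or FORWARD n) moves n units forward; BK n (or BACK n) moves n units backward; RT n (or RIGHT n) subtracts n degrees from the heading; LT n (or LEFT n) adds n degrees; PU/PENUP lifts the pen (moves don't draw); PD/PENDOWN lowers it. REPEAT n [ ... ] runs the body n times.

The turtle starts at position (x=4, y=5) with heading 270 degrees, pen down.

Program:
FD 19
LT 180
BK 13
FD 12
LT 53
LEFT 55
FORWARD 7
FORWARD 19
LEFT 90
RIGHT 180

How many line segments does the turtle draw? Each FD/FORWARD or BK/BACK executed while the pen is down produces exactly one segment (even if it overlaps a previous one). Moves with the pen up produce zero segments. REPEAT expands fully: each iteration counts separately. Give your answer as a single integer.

Answer: 5

Derivation:
Executing turtle program step by step:
Start: pos=(4,5), heading=270, pen down
FD 19: (4,5) -> (4,-14) [heading=270, draw]
LT 180: heading 270 -> 90
BK 13: (4,-14) -> (4,-27) [heading=90, draw]
FD 12: (4,-27) -> (4,-15) [heading=90, draw]
LT 53: heading 90 -> 143
LT 55: heading 143 -> 198
FD 7: (4,-15) -> (-2.657,-17.163) [heading=198, draw]
FD 19: (-2.657,-17.163) -> (-20.727,-23.034) [heading=198, draw]
LT 90: heading 198 -> 288
RT 180: heading 288 -> 108
Final: pos=(-20.727,-23.034), heading=108, 5 segment(s) drawn
Segments drawn: 5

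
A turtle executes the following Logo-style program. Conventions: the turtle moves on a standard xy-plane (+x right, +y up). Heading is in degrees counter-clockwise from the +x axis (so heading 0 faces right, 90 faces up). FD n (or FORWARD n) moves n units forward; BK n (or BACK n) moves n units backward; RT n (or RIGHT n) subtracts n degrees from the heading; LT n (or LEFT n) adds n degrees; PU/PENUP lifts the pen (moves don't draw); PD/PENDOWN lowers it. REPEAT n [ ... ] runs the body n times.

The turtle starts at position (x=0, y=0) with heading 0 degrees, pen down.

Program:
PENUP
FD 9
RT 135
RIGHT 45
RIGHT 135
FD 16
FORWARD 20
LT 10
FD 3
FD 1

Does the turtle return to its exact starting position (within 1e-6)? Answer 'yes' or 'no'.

Executing turtle program step by step:
Start: pos=(0,0), heading=0, pen down
PU: pen up
FD 9: (0,0) -> (9,0) [heading=0, move]
RT 135: heading 0 -> 225
RT 45: heading 225 -> 180
RT 135: heading 180 -> 45
FD 16: (9,0) -> (20.314,11.314) [heading=45, move]
FD 20: (20.314,11.314) -> (34.456,25.456) [heading=45, move]
LT 10: heading 45 -> 55
FD 3: (34.456,25.456) -> (36.177,27.913) [heading=55, move]
FD 1: (36.177,27.913) -> (36.75,28.732) [heading=55, move]
Final: pos=(36.75,28.732), heading=55, 0 segment(s) drawn

Start position: (0, 0)
Final position: (36.75, 28.732)
Distance = 46.649; >= 1e-6 -> NOT closed

Answer: no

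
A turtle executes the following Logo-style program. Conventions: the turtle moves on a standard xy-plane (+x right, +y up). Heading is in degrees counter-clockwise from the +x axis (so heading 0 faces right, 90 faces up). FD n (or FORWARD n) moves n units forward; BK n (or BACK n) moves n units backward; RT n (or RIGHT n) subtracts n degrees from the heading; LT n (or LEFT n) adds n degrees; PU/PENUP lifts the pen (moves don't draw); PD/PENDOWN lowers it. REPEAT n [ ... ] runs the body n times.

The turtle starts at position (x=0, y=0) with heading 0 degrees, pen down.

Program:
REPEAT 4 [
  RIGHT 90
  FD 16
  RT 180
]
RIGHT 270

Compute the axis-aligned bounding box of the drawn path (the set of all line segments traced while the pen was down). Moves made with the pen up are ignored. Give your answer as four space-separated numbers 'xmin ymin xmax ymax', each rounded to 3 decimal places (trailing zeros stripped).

Answer: 0 -16 16 0

Derivation:
Executing turtle program step by step:
Start: pos=(0,0), heading=0, pen down
REPEAT 4 [
  -- iteration 1/4 --
  RT 90: heading 0 -> 270
  FD 16: (0,0) -> (0,-16) [heading=270, draw]
  RT 180: heading 270 -> 90
  -- iteration 2/4 --
  RT 90: heading 90 -> 0
  FD 16: (0,-16) -> (16,-16) [heading=0, draw]
  RT 180: heading 0 -> 180
  -- iteration 3/4 --
  RT 90: heading 180 -> 90
  FD 16: (16,-16) -> (16,0) [heading=90, draw]
  RT 180: heading 90 -> 270
  -- iteration 4/4 --
  RT 90: heading 270 -> 180
  FD 16: (16,0) -> (0,0) [heading=180, draw]
  RT 180: heading 180 -> 0
]
RT 270: heading 0 -> 90
Final: pos=(0,0), heading=90, 4 segment(s) drawn

Segment endpoints: x in {0, 0, 0, 16, 16}, y in {-16, -16, 0, 0, 0}
xmin=0, ymin=-16, xmax=16, ymax=0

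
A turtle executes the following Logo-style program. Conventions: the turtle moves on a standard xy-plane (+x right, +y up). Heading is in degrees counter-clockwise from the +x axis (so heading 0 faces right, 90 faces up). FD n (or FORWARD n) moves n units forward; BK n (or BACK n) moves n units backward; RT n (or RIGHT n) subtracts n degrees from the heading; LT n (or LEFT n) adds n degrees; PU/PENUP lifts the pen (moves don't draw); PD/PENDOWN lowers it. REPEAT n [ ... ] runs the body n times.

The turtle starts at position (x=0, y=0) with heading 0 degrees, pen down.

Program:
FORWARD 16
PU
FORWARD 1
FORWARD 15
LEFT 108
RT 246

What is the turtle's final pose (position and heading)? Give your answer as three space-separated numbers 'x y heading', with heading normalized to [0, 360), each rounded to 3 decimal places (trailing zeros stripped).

Answer: 32 0 222

Derivation:
Executing turtle program step by step:
Start: pos=(0,0), heading=0, pen down
FD 16: (0,0) -> (16,0) [heading=0, draw]
PU: pen up
FD 1: (16,0) -> (17,0) [heading=0, move]
FD 15: (17,0) -> (32,0) [heading=0, move]
LT 108: heading 0 -> 108
RT 246: heading 108 -> 222
Final: pos=(32,0), heading=222, 1 segment(s) drawn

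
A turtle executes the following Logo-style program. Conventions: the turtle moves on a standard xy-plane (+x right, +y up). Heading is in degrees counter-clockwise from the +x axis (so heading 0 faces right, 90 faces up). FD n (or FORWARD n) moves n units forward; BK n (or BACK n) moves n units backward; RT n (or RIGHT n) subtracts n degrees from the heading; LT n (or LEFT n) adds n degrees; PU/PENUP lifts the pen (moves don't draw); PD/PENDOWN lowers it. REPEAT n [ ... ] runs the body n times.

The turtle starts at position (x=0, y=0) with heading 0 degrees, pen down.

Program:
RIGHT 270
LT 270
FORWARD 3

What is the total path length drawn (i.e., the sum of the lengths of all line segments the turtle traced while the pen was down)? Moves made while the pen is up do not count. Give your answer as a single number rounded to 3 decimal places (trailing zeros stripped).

Executing turtle program step by step:
Start: pos=(0,0), heading=0, pen down
RT 270: heading 0 -> 90
LT 270: heading 90 -> 0
FD 3: (0,0) -> (3,0) [heading=0, draw]
Final: pos=(3,0), heading=0, 1 segment(s) drawn

Segment lengths:
  seg 1: (0,0) -> (3,0), length = 3
Total = 3

Answer: 3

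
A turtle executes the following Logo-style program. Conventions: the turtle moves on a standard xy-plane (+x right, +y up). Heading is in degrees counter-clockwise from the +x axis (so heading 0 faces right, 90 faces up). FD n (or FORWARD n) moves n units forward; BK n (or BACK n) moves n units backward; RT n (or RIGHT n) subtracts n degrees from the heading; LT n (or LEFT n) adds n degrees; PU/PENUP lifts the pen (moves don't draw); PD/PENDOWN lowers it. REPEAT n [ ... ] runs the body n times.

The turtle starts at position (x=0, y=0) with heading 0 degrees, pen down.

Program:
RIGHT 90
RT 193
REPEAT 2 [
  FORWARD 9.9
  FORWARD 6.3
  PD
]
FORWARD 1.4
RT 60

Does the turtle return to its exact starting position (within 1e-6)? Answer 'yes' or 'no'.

Answer: no

Derivation:
Executing turtle program step by step:
Start: pos=(0,0), heading=0, pen down
RT 90: heading 0 -> 270
RT 193: heading 270 -> 77
REPEAT 2 [
  -- iteration 1/2 --
  FD 9.9: (0,0) -> (2.227,9.646) [heading=77, draw]
  FD 6.3: (2.227,9.646) -> (3.644,15.785) [heading=77, draw]
  PD: pen down
  -- iteration 2/2 --
  FD 9.9: (3.644,15.785) -> (5.871,25.431) [heading=77, draw]
  FD 6.3: (5.871,25.431) -> (7.288,31.57) [heading=77, draw]
  PD: pen down
]
FD 1.4: (7.288,31.57) -> (7.603,32.934) [heading=77, draw]
RT 60: heading 77 -> 17
Final: pos=(7.603,32.934), heading=17, 5 segment(s) drawn

Start position: (0, 0)
Final position: (7.603, 32.934)
Distance = 33.8; >= 1e-6 -> NOT closed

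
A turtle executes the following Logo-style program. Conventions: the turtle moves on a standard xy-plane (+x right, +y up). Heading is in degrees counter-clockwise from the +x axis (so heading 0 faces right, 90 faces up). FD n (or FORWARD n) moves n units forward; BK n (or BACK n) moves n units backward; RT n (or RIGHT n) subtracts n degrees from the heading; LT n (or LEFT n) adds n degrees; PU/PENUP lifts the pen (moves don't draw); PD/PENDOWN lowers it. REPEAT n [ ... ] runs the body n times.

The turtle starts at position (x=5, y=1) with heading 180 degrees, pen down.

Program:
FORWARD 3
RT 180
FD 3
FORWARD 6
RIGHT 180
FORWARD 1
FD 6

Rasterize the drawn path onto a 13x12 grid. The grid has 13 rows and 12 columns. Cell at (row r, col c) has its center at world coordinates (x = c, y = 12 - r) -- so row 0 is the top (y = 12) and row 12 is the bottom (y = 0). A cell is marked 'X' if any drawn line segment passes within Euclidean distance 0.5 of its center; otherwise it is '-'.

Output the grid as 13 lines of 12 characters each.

Answer: ------------
------------
------------
------------
------------
------------
------------
------------
------------
------------
------------
--XXXXXXXXXX
------------

Derivation:
Segment 0: (5,1) -> (2,1)
Segment 1: (2,1) -> (5,1)
Segment 2: (5,1) -> (11,1)
Segment 3: (11,1) -> (10,1)
Segment 4: (10,1) -> (4,1)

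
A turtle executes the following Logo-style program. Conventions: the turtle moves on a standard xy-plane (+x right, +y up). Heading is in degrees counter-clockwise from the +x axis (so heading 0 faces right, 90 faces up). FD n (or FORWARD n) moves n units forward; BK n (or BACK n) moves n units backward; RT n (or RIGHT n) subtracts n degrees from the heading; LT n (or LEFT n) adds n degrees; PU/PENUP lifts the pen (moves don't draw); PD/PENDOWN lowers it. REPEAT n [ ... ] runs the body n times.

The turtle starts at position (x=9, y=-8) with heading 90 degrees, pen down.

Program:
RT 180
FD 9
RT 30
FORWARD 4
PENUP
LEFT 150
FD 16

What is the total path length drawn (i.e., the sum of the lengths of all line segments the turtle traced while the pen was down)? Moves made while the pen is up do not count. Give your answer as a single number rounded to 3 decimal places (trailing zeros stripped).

Answer: 13

Derivation:
Executing turtle program step by step:
Start: pos=(9,-8), heading=90, pen down
RT 180: heading 90 -> 270
FD 9: (9,-8) -> (9,-17) [heading=270, draw]
RT 30: heading 270 -> 240
FD 4: (9,-17) -> (7,-20.464) [heading=240, draw]
PU: pen up
LT 150: heading 240 -> 30
FD 16: (7,-20.464) -> (20.856,-12.464) [heading=30, move]
Final: pos=(20.856,-12.464), heading=30, 2 segment(s) drawn

Segment lengths:
  seg 1: (9,-8) -> (9,-17), length = 9
  seg 2: (9,-17) -> (7,-20.464), length = 4
Total = 13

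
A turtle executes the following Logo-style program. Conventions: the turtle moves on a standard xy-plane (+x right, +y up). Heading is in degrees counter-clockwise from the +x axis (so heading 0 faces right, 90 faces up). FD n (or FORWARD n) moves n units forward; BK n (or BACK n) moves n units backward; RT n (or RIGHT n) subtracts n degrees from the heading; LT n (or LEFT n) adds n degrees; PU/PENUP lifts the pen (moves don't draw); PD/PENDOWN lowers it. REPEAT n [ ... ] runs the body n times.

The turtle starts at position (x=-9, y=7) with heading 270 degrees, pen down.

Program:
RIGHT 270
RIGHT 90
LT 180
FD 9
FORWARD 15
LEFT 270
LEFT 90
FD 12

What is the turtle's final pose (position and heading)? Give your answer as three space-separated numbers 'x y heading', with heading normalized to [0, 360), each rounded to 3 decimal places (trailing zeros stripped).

Executing turtle program step by step:
Start: pos=(-9,7), heading=270, pen down
RT 270: heading 270 -> 0
RT 90: heading 0 -> 270
LT 180: heading 270 -> 90
FD 9: (-9,7) -> (-9,16) [heading=90, draw]
FD 15: (-9,16) -> (-9,31) [heading=90, draw]
LT 270: heading 90 -> 0
LT 90: heading 0 -> 90
FD 12: (-9,31) -> (-9,43) [heading=90, draw]
Final: pos=(-9,43), heading=90, 3 segment(s) drawn

Answer: -9 43 90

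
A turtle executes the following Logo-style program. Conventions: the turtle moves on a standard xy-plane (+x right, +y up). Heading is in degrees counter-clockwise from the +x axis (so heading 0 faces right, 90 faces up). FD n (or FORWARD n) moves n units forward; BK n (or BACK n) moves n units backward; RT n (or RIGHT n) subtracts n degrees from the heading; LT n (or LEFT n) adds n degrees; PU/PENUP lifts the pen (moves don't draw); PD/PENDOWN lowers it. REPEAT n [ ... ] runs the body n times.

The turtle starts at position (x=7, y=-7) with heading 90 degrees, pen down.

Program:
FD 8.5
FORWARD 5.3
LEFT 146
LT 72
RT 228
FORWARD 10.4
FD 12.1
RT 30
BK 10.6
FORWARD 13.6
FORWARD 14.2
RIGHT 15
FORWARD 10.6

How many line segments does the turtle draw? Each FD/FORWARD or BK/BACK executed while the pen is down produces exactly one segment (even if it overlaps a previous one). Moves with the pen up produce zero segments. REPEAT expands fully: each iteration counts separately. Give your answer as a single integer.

Answer: 8

Derivation:
Executing turtle program step by step:
Start: pos=(7,-7), heading=90, pen down
FD 8.5: (7,-7) -> (7,1.5) [heading=90, draw]
FD 5.3: (7,1.5) -> (7,6.8) [heading=90, draw]
LT 146: heading 90 -> 236
LT 72: heading 236 -> 308
RT 228: heading 308 -> 80
FD 10.4: (7,6.8) -> (8.806,17.042) [heading=80, draw]
FD 12.1: (8.806,17.042) -> (10.907,28.958) [heading=80, draw]
RT 30: heading 80 -> 50
BK 10.6: (10.907,28.958) -> (4.094,20.838) [heading=50, draw]
FD 13.6: (4.094,20.838) -> (12.835,31.256) [heading=50, draw]
FD 14.2: (12.835,31.256) -> (21.963,42.134) [heading=50, draw]
RT 15: heading 50 -> 35
FD 10.6: (21.963,42.134) -> (30.646,48.214) [heading=35, draw]
Final: pos=(30.646,48.214), heading=35, 8 segment(s) drawn
Segments drawn: 8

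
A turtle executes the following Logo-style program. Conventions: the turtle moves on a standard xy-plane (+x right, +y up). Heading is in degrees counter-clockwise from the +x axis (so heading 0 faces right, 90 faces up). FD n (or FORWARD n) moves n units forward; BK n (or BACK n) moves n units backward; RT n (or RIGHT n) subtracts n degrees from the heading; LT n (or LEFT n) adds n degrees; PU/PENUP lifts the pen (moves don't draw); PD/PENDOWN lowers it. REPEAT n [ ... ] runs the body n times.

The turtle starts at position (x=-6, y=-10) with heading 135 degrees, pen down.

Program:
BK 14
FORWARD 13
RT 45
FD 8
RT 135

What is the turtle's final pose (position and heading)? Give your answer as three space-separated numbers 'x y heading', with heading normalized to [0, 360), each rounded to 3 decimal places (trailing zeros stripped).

Answer: -5.293 -2.707 315

Derivation:
Executing turtle program step by step:
Start: pos=(-6,-10), heading=135, pen down
BK 14: (-6,-10) -> (3.899,-19.899) [heading=135, draw]
FD 13: (3.899,-19.899) -> (-5.293,-10.707) [heading=135, draw]
RT 45: heading 135 -> 90
FD 8: (-5.293,-10.707) -> (-5.293,-2.707) [heading=90, draw]
RT 135: heading 90 -> 315
Final: pos=(-5.293,-2.707), heading=315, 3 segment(s) drawn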